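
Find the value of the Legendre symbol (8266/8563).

-1

Factor out 2: 8266 = 2·4133. Since 8563 ≡ 3 (mod 8), (2/8563) = -1. Now have -(4133/8563).
4133 ≡ 1 (mod 4), so quadratic reciprocity gives (4133/8563) = (8563/4133). Reduce: 8563 ≡ 297 (mod 4133). Now have -(297/4133).
297 ≡ 1 (mod 4), so quadratic reciprocity gives (297/4133) = (4133/297). Reduce: 4133 ≡ 272 (mod 297). Now have -(272/297).
Factor out 2: 272 = 2^4·17. Since 297 ≡ 1 (mod 8), (2/297) = +1, and (2/297)^4 = +1. Now have -(17/297).
17 ≡ 1 (mod 4), so quadratic reciprocity gives (17/297) = (297/17). Reduce: 297 ≡ 8 (mod 17). Now have -(8/17).
Factor out 2: 8 = 2^3. Since 17 ≡ 1 (mod 8), (2/17) = +1, and (2/17)^3 = +1. Now have -(1/17).
(1/17) = 1. Collecting the sign factors: -1.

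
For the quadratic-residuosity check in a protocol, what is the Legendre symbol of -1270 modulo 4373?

-1

(-1270|4373)
  = (3103|4373)    [-1270 ≡ 3103 mod 4373]
  = (4373|3103)    [QR: 4373 ≡ 1 mod 4, sign kept]
  = (1270|3103)    [4373 ≡ 1270 mod 3103]
  = (635|3103)    [3103 ≡ 7 mod 8 ⇒ (2|3103) = +1]
  = -(3103|635)    [QR: both ≡ 3 mod 4, sign flips]
  = -(563|635)    [3103 ≡ 563 mod 635]
  = (635|563)    [QR: both ≡ 3 mod 4, sign flips]
  = (72|563)    [635 ≡ 72 mod 563]
  = -(9|563)    [563 ≡ 3 mod 8 ⇒ (2|563)^3 = -1]
  = -(563|9)    [QR: 9 ≡ 1 mod 4, sign kept]
  = -(5|9)    [563 ≡ 5 mod 9]
  = -(9|5)    [QR: 5 ≡ 1 mod 4, sign kept]
  = -(4|5)    [9 ≡ 4 mod 5]
  = -(1|5)    [5 ≡ 5 mod 8 ⇒ (2|5)^2 = +1]
  = -1    [(1|5) = 1]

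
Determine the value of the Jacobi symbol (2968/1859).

1

(2968/1859)
  = (1109/1859)    [2968 ≡ 1109 mod 1859]
  = (1859/1109)    [QR: 1109 ≡ 1 mod 4, sign kept]
  = (750/1109)    [1859 ≡ 750 mod 1109]
  = -(375/1109)    [1109 ≡ 5 mod 8 ⇒ (2/1109) = -1]
  = -(1109/375)    [QR: 1109 ≡ 1 mod 4, sign kept]
  = -(359/375)    [1109 ≡ 359 mod 375]
  = (375/359)    [QR: both ≡ 3 mod 4, sign flips]
  = (16/359)    [375 ≡ 16 mod 359]
  = (1/359)    [359 ≡ 7 mod 8 ⇒ (2/359)^4 = +1]
  = 1    [(1/359) = 1]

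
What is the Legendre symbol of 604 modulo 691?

(604/691)
  = (151/691)    [691 ≡ 3 mod 8 ⇒ (2/691)^2 = +1]
  = -(691/151)    [QR: both ≡ 3 mod 4, sign flips]
  = -(87/151)    [691 ≡ 87 mod 151]
  = (151/87)    [QR: both ≡ 3 mod 4, sign flips]
  = (64/87)    [151 ≡ 64 mod 87]
  = (1/87)    [87 ≡ 7 mod 8 ⇒ (2/87)^6 = +1]
  = 1    [(1/87) = 1]

1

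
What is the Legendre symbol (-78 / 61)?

(-78 / 61)
  = (78 / 61)    [61 ≡ 1 mod 4 ⇒ (-1 / 61) = +1]
  = (17 / 61)    [78 ≡ 17 mod 61]
  = (61 / 17)    [QR: 17 ≡ 1 mod 4, sign kept]
  = (10 / 17)    [61 ≡ 10 mod 17]
  = (5 / 17)    [17 ≡ 1 mod 8 ⇒ (2 / 17) = +1]
  = (17 / 5)    [QR: 5 ≡ 1 mod 4, sign kept]
  = (2 / 5)    [17 ≡ 2 mod 5]
  = -(1 / 5)    [5 ≡ 5 mod 8 ⇒ (2 / 5) = -1]
  = -1    [(1 / 5) = 1]

-1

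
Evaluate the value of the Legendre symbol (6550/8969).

1

Factor out 2: 6550 = 2·3275. Since 8969 ≡ 1 (mod 8), (2/8969) = +1. Now have (3275/8969).
8969 ≡ 1 (mod 4), so quadratic reciprocity gives (3275/8969) = (8969/3275). Reduce: 8969 ≡ 2419 (mod 3275). Now have (2419/3275).
Both 2419 ≡ 3 and 3275 ≡ 3 (mod 4), so reciprocity gives (2419/3275) = -(3275/2419). Reduce: 3275 ≡ 856 (mod 2419). Now have -(856/2419).
Factor out 2: 856 = 2^3·107. Since 2419 ≡ 3 (mod 8), (2/2419) = -1, and (2/2419)^3 = -1. Now have (107/2419).
Both 107 ≡ 3 and 2419 ≡ 3 (mod 4), so reciprocity gives (107/2419) = -(2419/107). Reduce: 2419 ≡ 65 (mod 107). Now have -(65/107).
65 ≡ 1 (mod 4), so quadratic reciprocity gives (65/107) = (107/65). Reduce: 107 ≡ 42 (mod 65). Now have -(42/65).
Factor out 2: 42 = 2·21. Since 65 ≡ 1 (mod 8), (2/65) = +1. Now have -(21/65).
21 ≡ 1 (mod 4), so quadratic reciprocity gives (21/65) = (65/21). Reduce: 65 ≡ 2 (mod 21). Now have -(2/21).
Factor out 2: 2 = 2. Since 21 ≡ 5 (mod 8), (2/21) = -1. Now have (1/21).
(1/21) = 1. Collecting the sign factors: 1.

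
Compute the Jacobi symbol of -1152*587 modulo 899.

-1

By multiplicativity, (-1152·587/899) = (-1152/899)·(587/899).
First factor (-1152/899):
(-1152/899)
  = (646/899)    [-1152 ≡ 646 mod 899]
  = -(323/899)    [899 ≡ 3 mod 8 ⇒ (2/899) = -1]
  = (899/323)    [QR: both ≡ 3 mod 4, sign flips]
  = (253/323)    [899 ≡ 253 mod 323]
  = (323/253)    [QR: 253 ≡ 1 mod 4, sign kept]
  = (70/253)    [323 ≡ 70 mod 253]
  = -(35/253)    [253 ≡ 5 mod 8 ⇒ (2/253) = -1]
  = -(253/35)    [QR: 253 ≡ 1 mod 4, sign kept]
  = -(8/35)    [253 ≡ 8 mod 35]
  = (1/35)    [35 ≡ 3 mod 8 ⇒ (2/35)^3 = -1]
  = 1    [(1/35) = 1]
Second factor (587/899):
(587/899)
  = -(899/587)    [QR: both ≡ 3 mod 4, sign flips]
  = -(312/587)    [899 ≡ 312 mod 587]
  = (39/587)    [587 ≡ 3 mod 8 ⇒ (2/587)^3 = -1]
  = -(587/39)    [QR: both ≡ 3 mod 4, sign flips]
  = -(2/39)    [587 ≡ 2 mod 39]
  = -(1/39)    [39 ≡ 7 mod 8 ⇒ (2/39) = +1]
  = -1    [(1/39) = 1]
Product: (1)·(-1) = -1.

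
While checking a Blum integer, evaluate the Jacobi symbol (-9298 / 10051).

(-9298 / 10051)
  = (753 / 10051)    [-9298 ≡ 753 mod 10051]
  = (10051 / 753)    [QR: 753 ≡ 1 mod 4, sign kept]
  = (262 / 753)    [10051 ≡ 262 mod 753]
  = (131 / 753)    [753 ≡ 1 mod 8 ⇒ (2 / 753) = +1]
  = (753 / 131)    [QR: 753 ≡ 1 mod 4, sign kept]
  = (98 / 131)    [753 ≡ 98 mod 131]
  = -(49 / 131)    [131 ≡ 3 mod 8 ⇒ (2 / 131) = -1]
  = -(131 / 49)    [QR: 49 ≡ 1 mod 4, sign kept]
  = -(33 / 49)    [131 ≡ 33 mod 49]
  = -(49 / 33)    [QR: 33 ≡ 1 mod 4, sign kept]
  = -(16 / 33)    [49 ≡ 16 mod 33]
  = -(1 / 33)    [33 ≡ 1 mod 8 ⇒ (2 / 33)^4 = +1]
  = -1    [(1 / 33) = 1]

-1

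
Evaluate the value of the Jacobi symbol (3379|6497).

6497 ≡ 1 (mod 4), so quadratic reciprocity gives (3379|6497) = (6497|3379). Reduce: 6497 ≡ 3118 (mod 3379). Now have (3118|3379).
Factor out 2: 3118 = 2·1559. Since 3379 ≡ 3 (mod 8), (2|3379) = -1. Now have -(1559|3379).
Both 1559 ≡ 3 and 3379 ≡ 3 (mod 4), so reciprocity gives (1559|3379) = -(3379|1559). Reduce: 3379 ≡ 261 (mod 1559). Now have (261|1559).
261 ≡ 1 (mod 4), so quadratic reciprocity gives (261|1559) = (1559|261). Reduce: 1559 ≡ 254 (mod 261). Now have (254|261).
Factor out 2: 254 = 2·127. Since 261 ≡ 5 (mod 8), (2|261) = -1. Now have -(127|261).
261 ≡ 1 (mod 4), so quadratic reciprocity gives (127|261) = (261|127). Reduce: 261 ≡ 7 (mod 127). Now have -(7|127).
Both 7 ≡ 3 and 127 ≡ 3 (mod 4), so reciprocity gives (7|127) = -(127|7). Reduce: 127 ≡ 1 (mod 7). Now have (1|7).
(1|7) = 1. Collecting the sign factors: 1.

1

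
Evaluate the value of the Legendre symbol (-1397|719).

-1

Reduce the numerator: -1397 ≡ 41 (mod 719), so (-1397|719) = (41|719).
41 ≡ 1 (mod 4), so quadratic reciprocity gives (41|719) = (719|41). Reduce: 719 ≡ 22 (mod 41). Now have (22|41).
Factor out 2: 22 = 2·11. Since 41 ≡ 1 (mod 8), (2|41) = +1. Now have (11|41).
41 ≡ 1 (mod 4), so quadratic reciprocity gives (11|41) = (41|11). Reduce: 41 ≡ 8 (mod 11). Now have (8|11).
Factor out 2: 8 = 2^3. Since 11 ≡ 3 (mod 8), (2|11) = -1, and (2|11)^3 = -1. Now have -(1|11).
(1|11) = 1. Collecting the sign factors: -1.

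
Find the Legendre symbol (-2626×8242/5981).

By multiplicativity, (-2626·8242/5981) = (-2626/5981)·(8242/5981).
First factor (-2626/5981):
(-2626/5981)
  = (3355/5981)    [-2626 ≡ 3355 mod 5981]
  = (5981/3355)    [QR: 5981 ≡ 1 mod 4, sign kept]
  = (2626/3355)    [5981 ≡ 2626 mod 3355]
  = -(1313/3355)    [3355 ≡ 3 mod 8 ⇒ (2/3355) = -1]
  = -(3355/1313)    [QR: 1313 ≡ 1 mod 4, sign kept]
  = -(729/1313)    [3355 ≡ 729 mod 1313]
  = -(1313/729)    [QR: 729 ≡ 1 mod 4, sign kept]
  = -(584/729)    [1313 ≡ 584 mod 729]
  = -(73/729)    [729 ≡ 1 mod 8 ⇒ (2/729)^3 = +1]
  = -(729/73)    [QR: 73 ≡ 1 mod 4, sign kept]
  = -(72/73)    [729 ≡ 72 mod 73]
  = -(9/73)    [73 ≡ 1 mod 8 ⇒ (2/73)^3 = +1]
  = -(73/9)    [QR: 9 ≡ 1 mod 4, sign kept]
  = -(1/9)    [73 ≡ 1 mod 9]
  = -1    [(1/9) = 1]
Second factor (8242/5981):
(8242/5981)
  = (2261/5981)    [8242 ≡ 2261 mod 5981]
  = (5981/2261)    [QR: 2261 ≡ 1 mod 4, sign kept]
  = (1459/2261)    [5981 ≡ 1459 mod 2261]
  = (2261/1459)    [QR: 2261 ≡ 1 mod 4, sign kept]
  = (802/1459)    [2261 ≡ 802 mod 1459]
  = -(401/1459)    [1459 ≡ 3 mod 8 ⇒ (2/1459) = -1]
  = -(1459/401)    [QR: 401 ≡ 1 mod 4, sign kept]
  = -(256/401)    [1459 ≡ 256 mod 401]
  = -(1/401)    [401 ≡ 1 mod 8 ⇒ (2/401)^8 = +1]
  = -1    [(1/401) = 1]
Product: (-1)·(-1) = 1.

1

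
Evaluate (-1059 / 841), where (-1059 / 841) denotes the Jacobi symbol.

1

(-1059 / 841)
  = (623 / 841)    [-1059 ≡ 623 mod 841]
  = (841 / 623)    [QR: 841 ≡ 1 mod 4, sign kept]
  = (218 / 623)    [841 ≡ 218 mod 623]
  = (109 / 623)    [623 ≡ 7 mod 8 ⇒ (2 / 623) = +1]
  = (623 / 109)    [QR: 109 ≡ 1 mod 4, sign kept]
  = (78 / 109)    [623 ≡ 78 mod 109]
  = -(39 / 109)    [109 ≡ 5 mod 8 ⇒ (2 / 109) = -1]
  = -(109 / 39)    [QR: 109 ≡ 1 mod 4, sign kept]
  = -(31 / 39)    [109 ≡ 31 mod 39]
  = (39 / 31)    [QR: both ≡ 3 mod 4, sign flips]
  = (8 / 31)    [39 ≡ 8 mod 31]
  = (1 / 31)    [31 ≡ 7 mod 8 ⇒ (2 / 31)^3 = +1]
  = 1    [(1 / 31) = 1]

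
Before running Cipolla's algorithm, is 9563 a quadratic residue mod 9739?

(9563/9739)
  = -(9739/9563)    [QR: both ≡ 3 mod 4, sign flips]
  = -(176/9563)    [9739 ≡ 176 mod 9563]
  = -(11/9563)    [9563 ≡ 3 mod 8 ⇒ (2/9563)^4 = +1]
  = (9563/11)    [QR: both ≡ 3 mod 4, sign flips]
  = (4/11)    [9563 ≡ 4 mod 11]
  = (1/11)    [11 ≡ 3 mod 8 ⇒ (2/11)^2 = +1]
  = 1    [(1/11) = 1]
The Legendre symbol is 1, so x^2 ≡ 9563 (mod 9739) has solution.

yes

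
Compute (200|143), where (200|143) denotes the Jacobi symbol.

1

(200|143)
  = (57|143)    [200 ≡ 57 mod 143]
  = (143|57)    [QR: 57 ≡ 1 mod 4, sign kept]
  = (29|57)    [143 ≡ 29 mod 57]
  = (57|29)    [QR: 29 ≡ 1 mod 4, sign kept]
  = (28|29)    [57 ≡ 28 mod 29]
  = (7|29)    [29 ≡ 5 mod 8 ⇒ (2|29)^2 = +1]
  = (29|7)    [QR: 29 ≡ 1 mod 4, sign kept]
  = (1|7)    [29 ≡ 1 mod 7]
  = 1    [(1|7) = 1]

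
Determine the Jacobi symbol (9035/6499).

Reduce the numerator: 9035 ≡ 2536 (mod 6499), so (9035/6499) = (2536/6499).
Factor out 2: 2536 = 2^3·317. Since 6499 ≡ 3 (mod 8), (2/6499) = -1, and (2/6499)^3 = -1. Now have -(317/6499).
317 ≡ 1 (mod 4), so quadratic reciprocity gives (317/6499) = (6499/317). Reduce: 6499 ≡ 159 (mod 317). Now have -(159/317).
317 ≡ 1 (mod 4), so quadratic reciprocity gives (159/317) = (317/159). Reduce: 317 ≡ 158 (mod 159). Now have -(158/159).
Factor out 2: 158 = 2·79. Since 159 ≡ 7 (mod 8), (2/159) = +1. Now have -(79/159).
Both 79 ≡ 3 and 159 ≡ 3 (mod 4), so reciprocity gives (79/159) = -(159/79). Reduce: 159 ≡ 1 (mod 79). Now have (1/79).
(1/79) = 1. Collecting the sign factors: 1.

1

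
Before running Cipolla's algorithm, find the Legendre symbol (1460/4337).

1

(1460/4337)
  = (365/4337)    [4337 ≡ 1 mod 8 ⇒ (2/4337)^2 = +1]
  = (4337/365)    [QR: 365 ≡ 1 mod 4, sign kept]
  = (322/365)    [4337 ≡ 322 mod 365]
  = -(161/365)    [365 ≡ 5 mod 8 ⇒ (2/365) = -1]
  = -(365/161)    [QR: 161 ≡ 1 mod 4, sign kept]
  = -(43/161)    [365 ≡ 43 mod 161]
  = -(161/43)    [QR: 161 ≡ 1 mod 4, sign kept]
  = -(32/43)    [161 ≡ 32 mod 43]
  = (1/43)    [43 ≡ 3 mod 8 ⇒ (2/43)^5 = -1]
  = 1    [(1/43) = 1]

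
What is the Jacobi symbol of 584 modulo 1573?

1

(584/1573)
  = -(73/1573)    [1573 ≡ 5 mod 8 ⇒ (2/1573)^3 = -1]
  = -(1573/73)    [QR: 73 ≡ 1 mod 4, sign kept]
  = -(40/73)    [1573 ≡ 40 mod 73]
  = -(5/73)    [73 ≡ 1 mod 8 ⇒ (2/73)^3 = +1]
  = -(73/5)    [QR: 5 ≡ 1 mod 4, sign kept]
  = -(3/5)    [73 ≡ 3 mod 5]
  = -(5/3)    [QR: 5 ≡ 1 mod 4, sign kept]
  = -(2/3)    [5 ≡ 2 mod 3]
  = (1/3)    [3 ≡ 3 mod 8 ⇒ (2/3) = -1]
  = 1    [(1/3) = 1]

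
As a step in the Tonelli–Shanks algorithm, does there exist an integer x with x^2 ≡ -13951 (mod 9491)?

no

Reduce the numerator: -13951 ≡ 5031 (mod 9491), so (-13951/9491) = (5031/9491).
Both 5031 ≡ 3 and 9491 ≡ 3 (mod 4), so reciprocity gives (5031/9491) = -(9491/5031). Reduce: 9491 ≡ 4460 (mod 5031). Now have -(4460/5031).
Factor out 2: 4460 = 2^2·1115. Since 5031 ≡ 7 (mod 8), (2/5031) = +1, and (2/5031)^2 = +1. Now have -(1115/5031).
Both 1115 ≡ 3 and 5031 ≡ 3 (mod 4), so reciprocity gives (1115/5031) = -(5031/1115). Reduce: 5031 ≡ 571 (mod 1115). Now have (571/1115).
Both 571 ≡ 3 and 1115 ≡ 3 (mod 4), so reciprocity gives (571/1115) = -(1115/571). Reduce: 1115 ≡ 544 (mod 571). Now have -(544/571).
Factor out 2: 544 = 2^5·17. Since 571 ≡ 3 (mod 8), (2/571) = -1, and (2/571)^5 = -1. Now have (17/571).
17 ≡ 1 (mod 4), so quadratic reciprocity gives (17/571) = (571/17). Reduce: 571 ≡ 10 (mod 17). Now have (10/17).
Factor out 2: 10 = 2·5. Since 17 ≡ 1 (mod 8), (2/17) = +1. Now have (5/17).
5 ≡ 1 (mod 4), so quadratic reciprocity gives (5/17) = (17/5). Reduce: 17 ≡ 2 (mod 5). Now have (2/5).
Factor out 2: 2 = 2. Since 5 ≡ 5 (mod 8), (2/5) = -1. Now have -(1/5).
(1/5) = 1. Collecting the sign factors: -1.
(-13951/9491) = -1, and 9491 is prime, so -13951 is not a quadratic residue mod 9491.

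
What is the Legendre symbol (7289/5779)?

-1

(7289/5779)
  = (1510/5779)    [7289 ≡ 1510 mod 5779]
  = -(755/5779)    [5779 ≡ 3 mod 8 ⇒ (2/5779) = -1]
  = (5779/755)    [QR: both ≡ 3 mod 4, sign flips]
  = (494/755)    [5779 ≡ 494 mod 755]
  = -(247/755)    [755 ≡ 3 mod 8 ⇒ (2/755) = -1]
  = (755/247)    [QR: both ≡ 3 mod 4, sign flips]
  = (14/247)    [755 ≡ 14 mod 247]
  = (7/247)    [247 ≡ 7 mod 8 ⇒ (2/247) = +1]
  = -(247/7)    [QR: both ≡ 3 mod 4, sign flips]
  = -(2/7)    [247 ≡ 2 mod 7]
  = -(1/7)    [7 ≡ 7 mod 8 ⇒ (2/7) = +1]
  = -1    [(1/7) = 1]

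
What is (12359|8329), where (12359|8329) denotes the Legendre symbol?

Reduce the numerator: 12359 ≡ 4030 (mod 8329), so (12359|8329) = (4030|8329).
Factor out 2: 4030 = 2·2015. Since 8329 ≡ 1 (mod 8), (2|8329) = +1. Now have (2015|8329).
8329 ≡ 1 (mod 4), so quadratic reciprocity gives (2015|8329) = (8329|2015). Reduce: 8329 ≡ 269 (mod 2015). Now have (269|2015).
269 ≡ 1 (mod 4), so quadratic reciprocity gives (269|2015) = (2015|269). Reduce: 2015 ≡ 132 (mod 269). Now have (132|269).
Factor out 2: 132 = 2^2·33. Since 269 ≡ 5 (mod 8), (2|269) = -1, and (2|269)^2 = +1. Now have (33|269).
33 ≡ 1 (mod 4), so quadratic reciprocity gives (33|269) = (269|33). Reduce: 269 ≡ 5 (mod 33). Now have (5|33).
5 ≡ 1 (mod 4), so quadratic reciprocity gives (5|33) = (33|5). Reduce: 33 ≡ 3 (mod 5). Now have (3|5).
5 ≡ 1 (mod 4), so quadratic reciprocity gives (3|5) = (5|3). Reduce: 5 ≡ 2 (mod 3). Now have (2|3).
Factor out 2: 2 = 2. Since 3 ≡ 3 (mod 8), (2|3) = -1. Now have -(1|3).
(1|3) = 1. Collecting the sign factors: -1.

-1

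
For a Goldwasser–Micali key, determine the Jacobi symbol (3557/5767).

(3557/5767)
  = (5767/3557)    [QR: 3557 ≡ 1 mod 4, sign kept]
  = (2210/3557)    [5767 ≡ 2210 mod 3557]
  = -(1105/3557)    [3557 ≡ 5 mod 8 ⇒ (2/3557) = -1]
  = -(3557/1105)    [QR: 1105 ≡ 1 mod 4, sign kept]
  = -(242/1105)    [3557 ≡ 242 mod 1105]
  = -(121/1105)    [1105 ≡ 1 mod 8 ⇒ (2/1105) = +1]
  = -(1105/121)    [QR: 121 ≡ 1 mod 4, sign kept]
  = -(16/121)    [1105 ≡ 16 mod 121]
  = -(1/121)    [121 ≡ 1 mod 8 ⇒ (2/121)^4 = +1]
  = -1    [(1/121) = 1]

-1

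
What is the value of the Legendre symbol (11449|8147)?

1

Reduce the numerator: 11449 ≡ 3302 (mod 8147), so (11449|8147) = (3302|8147).
Factor out 2: 3302 = 2·1651. Since 8147 ≡ 3 (mod 8), (2|8147) = -1. Now have -(1651|8147).
Both 1651 ≡ 3 and 8147 ≡ 3 (mod 4), so reciprocity gives (1651|8147) = -(8147|1651). Reduce: 8147 ≡ 1543 (mod 1651). Now have (1543|1651).
Both 1543 ≡ 3 and 1651 ≡ 3 (mod 4), so reciprocity gives (1543|1651) = -(1651|1543). Reduce: 1651 ≡ 108 (mod 1543). Now have -(108|1543).
Factor out 2: 108 = 2^2·27. Since 1543 ≡ 7 (mod 8), (2|1543) = +1, and (2|1543)^2 = +1. Now have -(27|1543).
Both 27 ≡ 3 and 1543 ≡ 3 (mod 4), so reciprocity gives (27|1543) = -(1543|27). Reduce: 1543 ≡ 4 (mod 27). Now have (4|27).
Factor out 2: 4 = 2^2. Since 27 ≡ 3 (mod 8), (2|27) = -1, and (2|27)^2 = +1. Now have (1|27).
(1|27) = 1. Collecting the sign factors: 1.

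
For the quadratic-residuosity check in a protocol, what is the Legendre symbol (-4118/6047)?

-1

(-4118/6047)
  = (1929/6047)    [-4118 ≡ 1929 mod 6047]
  = (6047/1929)    [QR: 1929 ≡ 1 mod 4, sign kept]
  = (260/1929)    [6047 ≡ 260 mod 1929]
  = (65/1929)    [1929 ≡ 1 mod 8 ⇒ (2/1929)^2 = +1]
  = (1929/65)    [QR: 65 ≡ 1 mod 4, sign kept]
  = (44/65)    [1929 ≡ 44 mod 65]
  = (11/65)    [65 ≡ 1 mod 8 ⇒ (2/65)^2 = +1]
  = (65/11)    [QR: 65 ≡ 1 mod 4, sign kept]
  = (10/11)    [65 ≡ 10 mod 11]
  = -(5/11)    [11 ≡ 3 mod 8 ⇒ (2/11) = -1]
  = -(11/5)    [QR: 5 ≡ 1 mod 4, sign kept]
  = -(1/5)    [11 ≡ 1 mod 5]
  = -1    [(1/5) = 1]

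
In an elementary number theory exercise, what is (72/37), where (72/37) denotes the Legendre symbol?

Reduce the numerator: 72 ≡ 35 (mod 37), so (72/37) = (35/37).
37 ≡ 1 (mod 4), so quadratic reciprocity gives (35/37) = (37/35). Reduce: 37 ≡ 2 (mod 35). Now have (2/35).
Factor out 2: 2 = 2. Since 35 ≡ 3 (mod 8), (2/35) = -1. Now have -(1/35).
(1/35) = 1. Collecting the sign factors: -1.

-1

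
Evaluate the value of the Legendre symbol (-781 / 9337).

Pull out -1: (-781 / 9337) = (-1 / 9337)·(781 / 9337). Since 9337 ≡ 1 (mod 4), (-1 / 9337) = +1. Now have (781 / 9337).
781 ≡ 1 (mod 4), so quadratic reciprocity gives (781 / 9337) = (9337 / 781). Reduce: 9337 ≡ 746 (mod 781). Now have (746 / 781).
Factor out 2: 746 = 2·373. Since 781 ≡ 5 (mod 8), (2 / 781) = -1. Now have -(373 / 781).
373 ≡ 1 (mod 4), so quadratic reciprocity gives (373 / 781) = (781 / 373). Reduce: 781 ≡ 35 (mod 373). Now have -(35 / 373).
373 ≡ 1 (mod 4), so quadratic reciprocity gives (35 / 373) = (373 / 35). Reduce: 373 ≡ 23 (mod 35). Now have -(23 / 35).
Both 23 ≡ 3 and 35 ≡ 3 (mod 4), so reciprocity gives (23 / 35) = -(35 / 23). Reduce: 35 ≡ 12 (mod 23). Now have (12 / 23).
Factor out 2: 12 = 2^2·3. Since 23 ≡ 7 (mod 8), (2 / 23) = +1, and (2 / 23)^2 = +1. Now have (3 / 23).
Both 3 ≡ 3 and 23 ≡ 3 (mod 4), so reciprocity gives (3 / 23) = -(23 / 3). Reduce: 23 ≡ 2 (mod 3). Now have -(2 / 3).
Factor out 2: 2 = 2. Since 3 ≡ 3 (mod 8), (2 / 3) = -1. Now have (1 / 3).
(1 / 3) = 1. Collecting the sign factors: 1.

1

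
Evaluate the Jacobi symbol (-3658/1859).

1

Pull out -1: (-3658/1859) = (-1/1859)·(3658/1859). Since 1859 ≡ 3 (mod 4), (-1/1859) = -1. Now have -(3658/1859).
Reduce the numerator: 3658 ≡ 1799 (mod 1859), so (3658/1859) = (1799/1859).
Both 1799 ≡ 3 and 1859 ≡ 3 (mod 4), so reciprocity gives (1799/1859) = -(1859/1799). Reduce: 1859 ≡ 60 (mod 1799). Now have (60/1799).
Factor out 2: 60 = 2^2·15. Since 1799 ≡ 7 (mod 8), (2/1799) = +1, and (2/1799)^2 = +1. Now have (15/1799).
Both 15 ≡ 3 and 1799 ≡ 3 (mod 4), so reciprocity gives (15/1799) = -(1799/15). Reduce: 1799 ≡ 14 (mod 15). Now have -(14/15).
Factor out 2: 14 = 2·7. Since 15 ≡ 7 (mod 8), (2/15) = +1. Now have -(7/15).
Both 7 ≡ 3 and 15 ≡ 3 (mod 4), so reciprocity gives (7/15) = -(15/7). Reduce: 15 ≡ 1 (mod 7). Now have (1/7).
(1/7) = 1. Collecting the sign factors: 1.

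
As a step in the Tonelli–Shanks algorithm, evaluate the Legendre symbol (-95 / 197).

-1

(-95 / 197)
  = (95 / 197)    [197 ≡ 1 mod 4 ⇒ (-1 / 197) = +1]
  = (197 / 95)    [QR: 197 ≡ 1 mod 4, sign kept]
  = (7 / 95)    [197 ≡ 7 mod 95]
  = -(95 / 7)    [QR: both ≡ 3 mod 4, sign flips]
  = -(4 / 7)    [95 ≡ 4 mod 7]
  = -(1 / 7)    [7 ≡ 7 mod 8 ⇒ (2 / 7)^2 = +1]
  = -1    [(1 / 7) = 1]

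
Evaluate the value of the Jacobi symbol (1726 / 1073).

Reduce the numerator: 1726 ≡ 653 (mod 1073), so (1726 / 1073) = (653 / 1073).
653 ≡ 1 (mod 4), so quadratic reciprocity gives (653 / 1073) = (1073 / 653). Reduce: 1073 ≡ 420 (mod 653). Now have (420 / 653).
Factor out 2: 420 = 2^2·105. Since 653 ≡ 5 (mod 8), (2 / 653) = -1, and (2 / 653)^2 = +1. Now have (105 / 653).
105 ≡ 1 (mod 4), so quadratic reciprocity gives (105 / 653) = (653 / 105). Reduce: 653 ≡ 23 (mod 105). Now have (23 / 105).
105 ≡ 1 (mod 4), so quadratic reciprocity gives (23 / 105) = (105 / 23). Reduce: 105 ≡ 13 (mod 23). Now have (13 / 23).
13 ≡ 1 (mod 4), so quadratic reciprocity gives (13 / 23) = (23 / 13). Reduce: 23 ≡ 10 (mod 13). Now have (10 / 13).
Factor out 2: 10 = 2·5. Since 13 ≡ 5 (mod 8), (2 / 13) = -1. Now have -(5 / 13).
5 ≡ 1 (mod 4), so quadratic reciprocity gives (5 / 13) = (13 / 5). Reduce: 13 ≡ 3 (mod 5). Now have -(3 / 5).
5 ≡ 1 (mod 4), so quadratic reciprocity gives (3 / 5) = (5 / 3). Reduce: 5 ≡ 2 (mod 3). Now have -(2 / 3).
Factor out 2: 2 = 2. Since 3 ≡ 3 (mod 8), (2 / 3) = -1. Now have (1 / 3).
(1 / 3) = 1. Collecting the sign factors: 1.

1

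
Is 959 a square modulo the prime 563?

(959/563)
  = (396/563)    [959 ≡ 396 mod 563]
  = (99/563)    [563 ≡ 3 mod 8 ⇒ (2/563)^2 = +1]
  = -(563/99)    [QR: both ≡ 3 mod 4, sign flips]
  = -(68/99)    [563 ≡ 68 mod 99]
  = -(17/99)    [99 ≡ 3 mod 8 ⇒ (2/99)^2 = +1]
  = -(99/17)    [QR: 17 ≡ 1 mod 4, sign kept]
  = -(14/17)    [99 ≡ 14 mod 17]
  = -(7/17)    [17 ≡ 1 mod 8 ⇒ (2/17) = +1]
  = -(17/7)    [QR: 17 ≡ 1 mod 4, sign kept]
  = -(3/7)    [17 ≡ 3 mod 7]
  = (7/3)    [QR: both ≡ 3 mod 4, sign flips]
  = (1/3)    [7 ≡ 1 mod 3]
  = 1    [(1/3) = 1]
(959/563) = 1, and 563 is prime, so 959 is a quadratic residue mod 563.

yes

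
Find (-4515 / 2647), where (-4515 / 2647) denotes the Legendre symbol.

-1

(-4515 / 2647)
  = (779 / 2647)    [-4515 ≡ 779 mod 2647]
  = -(2647 / 779)    [QR: both ≡ 3 mod 4, sign flips]
  = -(310 / 779)    [2647 ≡ 310 mod 779]
  = (155 / 779)    [779 ≡ 3 mod 8 ⇒ (2 / 779) = -1]
  = -(779 / 155)    [QR: both ≡ 3 mod 4, sign flips]
  = -(4 / 155)    [779 ≡ 4 mod 155]
  = -(1 / 155)    [155 ≡ 3 mod 8 ⇒ (2 / 155)^2 = +1]
  = -1    [(1 / 155) = 1]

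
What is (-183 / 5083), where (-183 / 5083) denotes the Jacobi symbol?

Reduce the numerator: -183 ≡ 4900 (mod 5083), so (-183 / 5083) = (4900 / 5083).
Factor out 2: 4900 = 2^2·1225. Since 5083 ≡ 3 (mod 8), (2 / 5083) = -1, and (2 / 5083)^2 = +1. Now have (1225 / 5083).
1225 ≡ 1 (mod 4), so quadratic reciprocity gives (1225 / 5083) = (5083 / 1225). Reduce: 5083 ≡ 183 (mod 1225). Now have (183 / 1225).
1225 ≡ 1 (mod 4), so quadratic reciprocity gives (183 / 1225) = (1225 / 183). Reduce: 1225 ≡ 127 (mod 183). Now have (127 / 183).
Both 127 ≡ 3 and 183 ≡ 3 (mod 4), so reciprocity gives (127 / 183) = -(183 / 127). Reduce: 183 ≡ 56 (mod 127). Now have -(56 / 127).
Factor out 2: 56 = 2^3·7. Since 127 ≡ 7 (mod 8), (2 / 127) = +1, and (2 / 127)^3 = +1. Now have -(7 / 127).
Both 7 ≡ 3 and 127 ≡ 3 (mod 4), so reciprocity gives (7 / 127) = -(127 / 7). Reduce: 127 ≡ 1 (mod 7). Now have (1 / 7).
(1 / 7) = 1. Collecting the sign factors: 1.

1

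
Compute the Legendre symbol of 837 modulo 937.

(837/937)
  = (937/837)    [QR: 837 ≡ 1 mod 4, sign kept]
  = (100/837)    [937 ≡ 100 mod 837]
  = (25/837)    [837 ≡ 5 mod 8 ⇒ (2/837)^2 = +1]
  = (837/25)    [QR: 25 ≡ 1 mod 4, sign kept]
  = (12/25)    [837 ≡ 12 mod 25]
  = (3/25)    [25 ≡ 1 mod 8 ⇒ (2/25)^2 = +1]
  = (25/3)    [QR: 25 ≡ 1 mod 4, sign kept]
  = (1/3)    [25 ≡ 1 mod 3]
  = 1    [(1/3) = 1]

1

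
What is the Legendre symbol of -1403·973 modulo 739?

By multiplicativity, (-1403·973/739) = (-1403/739)·(973/739).
First factor (-1403/739):
Reduce the numerator: -1403 ≡ 75 (mod 739), so (-1403/739) = (75/739).
Both 75 ≡ 3 and 739 ≡ 3 (mod 4), so reciprocity gives (75/739) = -(739/75). Reduce: 739 ≡ 64 (mod 75). Now have -(64/75).
Factor out 2: 64 = 2^6. Since 75 ≡ 3 (mod 8), (2/75) = -1, and (2/75)^6 = +1. Now have -(1/75).
(1/75) = 1. Collecting the sign factors: -1.
Second factor (973/739):
Reduce the numerator: 973 ≡ 234 (mod 739), so (973/739) = (234/739).
Factor out 2: 234 = 2·117. Since 739 ≡ 3 (mod 8), (2/739) = -1. Now have -(117/739).
117 ≡ 1 (mod 4), so quadratic reciprocity gives (117/739) = (739/117). Reduce: 739 ≡ 37 (mod 117). Now have -(37/117).
37 ≡ 1 (mod 4), so quadratic reciprocity gives (37/117) = (117/37). Reduce: 117 ≡ 6 (mod 37). Now have -(6/37).
Factor out 2: 6 = 2·3. Since 37 ≡ 5 (mod 8), (2/37) = -1. Now have (3/37).
37 ≡ 1 (mod 4), so quadratic reciprocity gives (3/37) = (37/3). Reduce: 37 ≡ 1 (mod 3). Now have (1/3).
(1/3) = 1. Collecting the sign factors: 1.
Product: (-1)·(1) = -1.

-1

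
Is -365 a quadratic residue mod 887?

no

(-365/887)
  = (522/887)    [-365 ≡ 522 mod 887]
  = (261/887)    [887 ≡ 7 mod 8 ⇒ (2/887) = +1]
  = (887/261)    [QR: 261 ≡ 1 mod 4, sign kept]
  = (104/261)    [887 ≡ 104 mod 261]
  = -(13/261)    [261 ≡ 5 mod 8 ⇒ (2/261)^3 = -1]
  = -(261/13)    [QR: 13 ≡ 1 mod 4, sign kept]
  = -(1/13)    [261 ≡ 1 mod 13]
  = -1    [(1/13) = 1]
The Legendre symbol is -1, so x^2 ≡ -365 (mod 887) has no solution.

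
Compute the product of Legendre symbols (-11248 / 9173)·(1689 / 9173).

-1

By multiplicativity, (-11248·1689 / 9173) = (-11248 / 9173)·(1689 / 9173).
First factor (-11248 / 9173):
Reduce the numerator: -11248 ≡ 7098 (mod 9173), so (-11248 / 9173) = (7098 / 9173).
Factor out 2: 7098 = 2·3549. Since 9173 ≡ 5 (mod 8), (2 / 9173) = -1. Now have -(3549 / 9173).
3549 ≡ 1 (mod 4), so quadratic reciprocity gives (3549 / 9173) = (9173 / 3549). Reduce: 9173 ≡ 2075 (mod 3549). Now have -(2075 / 3549).
3549 ≡ 1 (mod 4), so quadratic reciprocity gives (2075 / 3549) = (3549 / 2075). Reduce: 3549 ≡ 1474 (mod 2075). Now have -(1474 / 2075).
Factor out 2: 1474 = 2·737. Since 2075 ≡ 3 (mod 8), (2 / 2075) = -1. Now have (737 / 2075).
737 ≡ 1 (mod 4), so quadratic reciprocity gives (737 / 2075) = (2075 / 737). Reduce: 2075 ≡ 601 (mod 737). Now have (601 / 737).
601 ≡ 1 (mod 4), so quadratic reciprocity gives (601 / 737) = (737 / 601). Reduce: 737 ≡ 136 (mod 601). Now have (136 / 601).
Factor out 2: 136 = 2^3·17. Since 601 ≡ 1 (mod 8), (2 / 601) = +1, and (2 / 601)^3 = +1. Now have (17 / 601).
17 ≡ 1 (mod 4), so quadratic reciprocity gives (17 / 601) = (601 / 17). Reduce: 601 ≡ 6 (mod 17). Now have (6 / 17).
Factor out 2: 6 = 2·3. Since 17 ≡ 1 (mod 8), (2 / 17) = +1. Now have (3 / 17).
17 ≡ 1 (mod 4), so quadratic reciprocity gives (3 / 17) = (17 / 3). Reduce: 17 ≡ 2 (mod 3). Now have (2 / 3).
Factor out 2: 2 = 2. Since 3 ≡ 3 (mod 8), (2 / 3) = -1. Now have -(1 / 3).
(1 / 3) = 1. Collecting the sign factors: -1.
Second factor (1689 / 9173):
1689 ≡ 1 (mod 4), so quadratic reciprocity gives (1689 / 9173) = (9173 / 1689). Reduce: 9173 ≡ 728 (mod 1689). Now have (728 / 1689).
Factor out 2: 728 = 2^3·91. Since 1689 ≡ 1 (mod 8), (2 / 1689) = +1, and (2 / 1689)^3 = +1. Now have (91 / 1689).
1689 ≡ 1 (mod 4), so quadratic reciprocity gives (91 / 1689) = (1689 / 91). Reduce: 1689 ≡ 51 (mod 91). Now have (51 / 91).
Both 51 ≡ 3 and 91 ≡ 3 (mod 4), so reciprocity gives (51 / 91) = -(91 / 51). Reduce: 91 ≡ 40 (mod 51). Now have -(40 / 51).
Factor out 2: 40 = 2^3·5. Since 51 ≡ 3 (mod 8), (2 / 51) = -1, and (2 / 51)^3 = -1. Now have (5 / 51).
5 ≡ 1 (mod 4), so quadratic reciprocity gives (5 / 51) = (51 / 5). Reduce: 51 ≡ 1 (mod 5). Now have (1 / 5).
(1 / 5) = 1. Collecting the sign factors: 1.
Product: (-1)·(1) = -1.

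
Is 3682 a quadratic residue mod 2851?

(3682|2851)
  = (831|2851)    [3682 ≡ 831 mod 2851]
  = -(2851|831)    [QR: both ≡ 3 mod 4, sign flips]
  = -(358|831)    [2851 ≡ 358 mod 831]
  = -(179|831)    [831 ≡ 7 mod 8 ⇒ (2|831) = +1]
  = (831|179)    [QR: both ≡ 3 mod 4, sign flips]
  = (115|179)    [831 ≡ 115 mod 179]
  = -(179|115)    [QR: both ≡ 3 mod 4, sign flips]
  = -(64|115)    [179 ≡ 64 mod 115]
  = -(1|115)    [115 ≡ 3 mod 8 ⇒ (2|115)^6 = +1]
  = -1    [(1|115) = 1]
(3682|2851) = -1, and 2851 is prime, so 3682 is not a quadratic residue mod 2851.

no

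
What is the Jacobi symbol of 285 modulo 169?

1

(285 / 169)
  = (116 / 169)    [285 ≡ 116 mod 169]
  = (29 / 169)    [169 ≡ 1 mod 8 ⇒ (2 / 169)^2 = +1]
  = (169 / 29)    [QR: 29 ≡ 1 mod 4, sign kept]
  = (24 / 29)    [169 ≡ 24 mod 29]
  = -(3 / 29)    [29 ≡ 5 mod 8 ⇒ (2 / 29)^3 = -1]
  = -(29 / 3)    [QR: 29 ≡ 1 mod 4, sign kept]
  = -(2 / 3)    [29 ≡ 2 mod 3]
  = (1 / 3)    [3 ≡ 3 mod 8 ⇒ (2 / 3) = -1]
  = 1    [(1 / 3) = 1]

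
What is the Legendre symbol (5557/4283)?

1

Reduce the numerator: 5557 ≡ 1274 (mod 4283), so (5557/4283) = (1274/4283).
Factor out 2: 1274 = 2·637. Since 4283 ≡ 3 (mod 8), (2/4283) = -1. Now have -(637/4283).
637 ≡ 1 (mod 4), so quadratic reciprocity gives (637/4283) = (4283/637). Reduce: 4283 ≡ 461 (mod 637). Now have -(461/637).
461 ≡ 1 (mod 4), so quadratic reciprocity gives (461/637) = (637/461). Reduce: 637 ≡ 176 (mod 461). Now have -(176/461).
Factor out 2: 176 = 2^4·11. Since 461 ≡ 5 (mod 8), (2/461) = -1, and (2/461)^4 = +1. Now have -(11/461).
461 ≡ 1 (mod 4), so quadratic reciprocity gives (11/461) = (461/11). Reduce: 461 ≡ 10 (mod 11). Now have -(10/11).
Factor out 2: 10 = 2·5. Since 11 ≡ 3 (mod 8), (2/11) = -1. Now have (5/11).
5 ≡ 1 (mod 4), so quadratic reciprocity gives (5/11) = (11/5). Reduce: 11 ≡ 1 (mod 5). Now have (1/5).
(1/5) = 1. Collecting the sign factors: 1.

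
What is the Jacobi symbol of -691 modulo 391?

Reduce the numerator: -691 ≡ 91 (mod 391), so (-691/391) = (91/391).
Both 91 ≡ 3 and 391 ≡ 3 (mod 4), so reciprocity gives (91/391) = -(391/91). Reduce: 391 ≡ 27 (mod 91). Now have -(27/91).
Both 27 ≡ 3 and 91 ≡ 3 (mod 4), so reciprocity gives (27/91) = -(91/27). Reduce: 91 ≡ 10 (mod 27). Now have (10/27).
Factor out 2: 10 = 2·5. Since 27 ≡ 3 (mod 8), (2/27) = -1. Now have -(5/27).
5 ≡ 1 (mod 4), so quadratic reciprocity gives (5/27) = (27/5). Reduce: 27 ≡ 2 (mod 5). Now have -(2/5).
Factor out 2: 2 = 2. Since 5 ≡ 5 (mod 8), (2/5) = -1. Now have (1/5).
(1/5) = 1. Collecting the sign factors: 1.

1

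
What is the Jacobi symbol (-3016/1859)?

0

(-3016/1859)
  = -(3016/1859)    [1859 ≡ 3 mod 4 ⇒ (-1/1859) = -1]
  = -(1157/1859)    [3016 ≡ 1157 mod 1859]
  = -(1859/1157)    [QR: 1157 ≡ 1 mod 4, sign kept]
  = -(702/1157)    [1859 ≡ 702 mod 1157]
  = (351/1157)    [1157 ≡ 5 mod 8 ⇒ (2/1157) = -1]
  = (1157/351)    [QR: 1157 ≡ 1 mod 4, sign kept]
  = (104/351)    [1157 ≡ 104 mod 351]
  = (13/351)    [351 ≡ 7 mod 8 ⇒ (2/351)^3 = +1]
  = (351/13)    [QR: 13 ≡ 1 mod 4, sign kept]
  = (0/13)    [351 ≡ 0 mod 13]
  = 0    [numerator 0, gcd > 1]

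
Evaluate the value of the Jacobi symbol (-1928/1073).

-1

(-1928/1073)
  = (1928/1073)    [1073 ≡ 1 mod 4 ⇒ (-1/1073) = +1]
  = (855/1073)    [1928 ≡ 855 mod 1073]
  = (1073/855)    [QR: 1073 ≡ 1 mod 4, sign kept]
  = (218/855)    [1073 ≡ 218 mod 855]
  = (109/855)    [855 ≡ 7 mod 8 ⇒ (2/855) = +1]
  = (855/109)    [QR: 109 ≡ 1 mod 4, sign kept]
  = (92/109)    [855 ≡ 92 mod 109]
  = (23/109)    [109 ≡ 5 mod 8 ⇒ (2/109)^2 = +1]
  = (109/23)    [QR: 109 ≡ 1 mod 4, sign kept]
  = (17/23)    [109 ≡ 17 mod 23]
  = (23/17)    [QR: 17 ≡ 1 mod 4, sign kept]
  = (6/17)    [23 ≡ 6 mod 17]
  = (3/17)    [17 ≡ 1 mod 8 ⇒ (2/17) = +1]
  = (17/3)    [QR: 17 ≡ 1 mod 4, sign kept]
  = (2/3)    [17 ≡ 2 mod 3]
  = -(1/3)    [3 ≡ 3 mod 8 ⇒ (2/3) = -1]
  = -1    [(1/3) = 1]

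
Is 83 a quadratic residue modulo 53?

Reduce the numerator: 83 ≡ 30 (mod 53), so (83/53) = (30/53).
Factor out 2: 30 = 2·15. Since 53 ≡ 5 (mod 8), (2/53) = -1. Now have -(15/53).
53 ≡ 1 (mod 4), so quadratic reciprocity gives (15/53) = (53/15). Reduce: 53 ≡ 8 (mod 15). Now have -(8/15).
Factor out 2: 8 = 2^3. Since 15 ≡ 7 (mod 8), (2/15) = +1, and (2/15)^3 = +1. Now have -(1/15).
(1/15) = 1. Collecting the sign factors: -1.
The Legendre symbol is -1, so x^2 ≡ 83 (mod 53) has no solution.

no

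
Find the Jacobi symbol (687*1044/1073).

0

By multiplicativity, (687·1044/1073) = (687/1073)·(1044/1073).
First factor (687/1073):
(687/1073)
  = (1073/687)    [QR: 1073 ≡ 1 mod 4, sign kept]
  = (386/687)    [1073 ≡ 386 mod 687]
  = (193/687)    [687 ≡ 7 mod 8 ⇒ (2/687) = +1]
  = (687/193)    [QR: 193 ≡ 1 mod 4, sign kept]
  = (108/193)    [687 ≡ 108 mod 193]
  = (27/193)    [193 ≡ 1 mod 8 ⇒ (2/193)^2 = +1]
  = (193/27)    [QR: 193 ≡ 1 mod 4, sign kept]
  = (4/27)    [193 ≡ 4 mod 27]
  = (1/27)    [27 ≡ 3 mod 8 ⇒ (2/27)^2 = +1]
  = 1    [(1/27) = 1]
Second factor (1044/1073):
(1044/1073)
  = (261/1073)    [1073 ≡ 1 mod 8 ⇒ (2/1073)^2 = +1]
  = (1073/261)    [QR: 261 ≡ 1 mod 4, sign kept]
  = (29/261)    [1073 ≡ 29 mod 261]
  = (261/29)    [QR: 29 ≡ 1 mod 4, sign kept]
  = (0/29)    [261 ≡ 0 mod 29]
  = 0    [numerator 0, gcd > 1]
Product: (1)·(0) = 0.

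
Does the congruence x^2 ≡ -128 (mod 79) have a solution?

no

Reduce the numerator: -128 ≡ 30 (mod 79), so (-128/79) = (30/79).
Factor out 2: 30 = 2·15. Since 79 ≡ 7 (mod 8), (2/79) = +1. Now have (15/79).
Both 15 ≡ 3 and 79 ≡ 3 (mod 4), so reciprocity gives (15/79) = -(79/15). Reduce: 79 ≡ 4 (mod 15). Now have -(4/15).
Factor out 2: 4 = 2^2. Since 15 ≡ 7 (mod 8), (2/15) = +1, and (2/15)^2 = +1. Now have -(1/15).
(1/15) = 1. Collecting the sign factors: -1.
The Legendre symbol is -1, so x^2 ≡ -128 (mod 79) has no solution.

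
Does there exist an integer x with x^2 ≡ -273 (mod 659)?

(-273/659)
  = -(273/659)    [659 ≡ 3 mod 4 ⇒ (-1/659) = -1]
  = -(659/273)    [QR: 273 ≡ 1 mod 4, sign kept]
  = -(113/273)    [659 ≡ 113 mod 273]
  = -(273/113)    [QR: 113 ≡ 1 mod 4, sign kept]
  = -(47/113)    [273 ≡ 47 mod 113]
  = -(113/47)    [QR: 113 ≡ 1 mod 4, sign kept]
  = -(19/47)    [113 ≡ 19 mod 47]
  = (47/19)    [QR: both ≡ 3 mod 4, sign flips]
  = (9/19)    [47 ≡ 9 mod 19]
  = (19/9)    [QR: 9 ≡ 1 mod 4, sign kept]
  = (1/9)    [19 ≡ 1 mod 9]
  = 1    [(1/9) = 1]
The Legendre symbol is 1, so x^2 ≡ -273 (mod 659) has solution.

yes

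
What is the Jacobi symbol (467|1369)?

1

(467|1369)
  = (1369|467)    [QR: 1369 ≡ 1 mod 4, sign kept]
  = (435|467)    [1369 ≡ 435 mod 467]
  = -(467|435)    [QR: both ≡ 3 mod 4, sign flips]
  = -(32|435)    [467 ≡ 32 mod 435]
  = (1|435)    [435 ≡ 3 mod 8 ⇒ (2|435)^5 = -1]
  = 1    [(1|435) = 1]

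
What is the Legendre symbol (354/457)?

-1

Factor out 2: 354 = 2·177. Since 457 ≡ 1 (mod 8), (2/457) = +1. Now have (177/457).
177 ≡ 1 (mod 4), so quadratic reciprocity gives (177/457) = (457/177). Reduce: 457 ≡ 103 (mod 177). Now have (103/177).
177 ≡ 1 (mod 4), so quadratic reciprocity gives (103/177) = (177/103). Reduce: 177 ≡ 74 (mod 103). Now have (74/103).
Factor out 2: 74 = 2·37. Since 103 ≡ 7 (mod 8), (2/103) = +1. Now have (37/103).
37 ≡ 1 (mod 4), so quadratic reciprocity gives (37/103) = (103/37). Reduce: 103 ≡ 29 (mod 37). Now have (29/37).
29 ≡ 1 (mod 4), so quadratic reciprocity gives (29/37) = (37/29). Reduce: 37 ≡ 8 (mod 29). Now have (8/29).
Factor out 2: 8 = 2^3. Since 29 ≡ 5 (mod 8), (2/29) = -1, and (2/29)^3 = -1. Now have -(1/29).
(1/29) = 1. Collecting the sign factors: -1.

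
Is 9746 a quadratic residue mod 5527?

no

Reduce the numerator: 9746 ≡ 4219 (mod 5527), so (9746/5527) = (4219/5527).
Both 4219 ≡ 3 and 5527 ≡ 3 (mod 4), so reciprocity gives (4219/5527) = -(5527/4219). Reduce: 5527 ≡ 1308 (mod 4219). Now have -(1308/4219).
Factor out 2: 1308 = 2^2·327. Since 4219 ≡ 3 (mod 8), (2/4219) = -1, and (2/4219)^2 = +1. Now have -(327/4219).
Both 327 ≡ 3 and 4219 ≡ 3 (mod 4), so reciprocity gives (327/4219) = -(4219/327). Reduce: 4219 ≡ 295 (mod 327). Now have (295/327).
Both 295 ≡ 3 and 327 ≡ 3 (mod 4), so reciprocity gives (295/327) = -(327/295). Reduce: 327 ≡ 32 (mod 295). Now have -(32/295).
Factor out 2: 32 = 2^5. Since 295 ≡ 7 (mod 8), (2/295) = +1, and (2/295)^5 = +1. Now have -(1/295).
(1/295) = 1. Collecting the sign factors: -1.
The Legendre symbol is -1, so x^2 ≡ 9746 (mod 5527) has no solution.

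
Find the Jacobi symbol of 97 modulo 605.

-1

97 ≡ 1 (mod 4), so quadratic reciprocity gives (97|605) = (605|97). Reduce: 605 ≡ 23 (mod 97). Now have (23|97).
97 ≡ 1 (mod 4), so quadratic reciprocity gives (23|97) = (97|23). Reduce: 97 ≡ 5 (mod 23). Now have (5|23).
5 ≡ 1 (mod 4), so quadratic reciprocity gives (5|23) = (23|5). Reduce: 23 ≡ 3 (mod 5). Now have (3|5).
5 ≡ 1 (mod 4), so quadratic reciprocity gives (3|5) = (5|3). Reduce: 5 ≡ 2 (mod 3). Now have (2|3).
Factor out 2: 2 = 2. Since 3 ≡ 3 (mod 8), (2|3) = -1. Now have -(1|3).
(1|3) = 1. Collecting the sign factors: -1.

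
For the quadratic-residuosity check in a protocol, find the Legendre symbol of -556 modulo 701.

1

(-556|701)
  = (145|701)    [-556 ≡ 145 mod 701]
  = (701|145)    [QR: 145 ≡ 1 mod 4, sign kept]
  = (121|145)    [701 ≡ 121 mod 145]
  = (145|121)    [QR: 121 ≡ 1 mod 4, sign kept]
  = (24|121)    [145 ≡ 24 mod 121]
  = (3|121)    [121 ≡ 1 mod 8 ⇒ (2|121)^3 = +1]
  = (121|3)    [QR: 121 ≡ 1 mod 4, sign kept]
  = (1|3)    [121 ≡ 1 mod 3]
  = 1    [(1|3) = 1]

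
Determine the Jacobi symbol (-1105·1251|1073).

1

By multiplicativity, (-1105·1251|1073) = (-1105|1073)·(1251|1073).
First factor (-1105|1073):
(-1105|1073)
  = (1041|1073)    [-1105 ≡ 1041 mod 1073]
  = (1073|1041)    [QR: 1041 ≡ 1 mod 4, sign kept]
  = (32|1041)    [1073 ≡ 32 mod 1041]
  = (1|1041)    [1041 ≡ 1 mod 8 ⇒ (2|1041)^5 = +1]
  = 1    [(1|1041) = 1]
Second factor (1251|1073):
(1251|1073)
  = (178|1073)    [1251 ≡ 178 mod 1073]
  = (89|1073)    [1073 ≡ 1 mod 8 ⇒ (2|1073) = +1]
  = (1073|89)    [QR: 89 ≡ 1 mod 4, sign kept]
  = (5|89)    [1073 ≡ 5 mod 89]
  = (89|5)    [QR: 5 ≡ 1 mod 4, sign kept]
  = (4|5)    [89 ≡ 4 mod 5]
  = (1|5)    [5 ≡ 5 mod 8 ⇒ (2|5)^2 = +1]
  = 1    [(1|5) = 1]
Product: (1)·(1) = 1.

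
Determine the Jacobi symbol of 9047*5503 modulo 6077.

1

By multiplicativity, (9047·5503/6077) = (9047/6077)·(5503/6077).
First factor (9047/6077):
(9047/6077)
  = (2970/6077)    [9047 ≡ 2970 mod 6077]
  = -(1485/6077)    [6077 ≡ 5 mod 8 ⇒ (2/6077) = -1]
  = -(6077/1485)    [QR: 1485 ≡ 1 mod 4, sign kept]
  = -(137/1485)    [6077 ≡ 137 mod 1485]
  = -(1485/137)    [QR: 137 ≡ 1 mod 4, sign kept]
  = -(115/137)    [1485 ≡ 115 mod 137]
  = -(137/115)    [QR: 137 ≡ 1 mod 4, sign kept]
  = -(22/115)    [137 ≡ 22 mod 115]
  = (11/115)    [115 ≡ 3 mod 8 ⇒ (2/115) = -1]
  = -(115/11)    [QR: both ≡ 3 mod 4, sign flips]
  = -(5/11)    [115 ≡ 5 mod 11]
  = -(11/5)    [QR: 5 ≡ 1 mod 4, sign kept]
  = -(1/5)    [11 ≡ 1 mod 5]
  = -1    [(1/5) = 1]
Second factor (5503/6077):
(5503/6077)
  = (6077/5503)    [QR: 6077 ≡ 1 mod 4, sign kept]
  = (574/5503)    [6077 ≡ 574 mod 5503]
  = (287/5503)    [5503 ≡ 7 mod 8 ⇒ (2/5503) = +1]
  = -(5503/287)    [QR: both ≡ 3 mod 4, sign flips]
  = -(50/287)    [5503 ≡ 50 mod 287]
  = -(25/287)    [287 ≡ 7 mod 8 ⇒ (2/287) = +1]
  = -(287/25)    [QR: 25 ≡ 1 mod 4, sign kept]
  = -(12/25)    [287 ≡ 12 mod 25]
  = -(3/25)    [25 ≡ 1 mod 8 ⇒ (2/25)^2 = +1]
  = -(25/3)    [QR: 25 ≡ 1 mod 4, sign kept]
  = -(1/3)    [25 ≡ 1 mod 3]
  = -1    [(1/3) = 1]
Product: (-1)·(-1) = 1.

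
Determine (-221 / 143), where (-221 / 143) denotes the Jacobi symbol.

(-221 / 143)
  = (65 / 143)    [-221 ≡ 65 mod 143]
  = (143 / 65)    [QR: 65 ≡ 1 mod 4, sign kept]
  = (13 / 65)    [143 ≡ 13 mod 65]
  = (65 / 13)    [QR: 13 ≡ 1 mod 4, sign kept]
  = (0 / 13)    [65 ≡ 0 mod 13]
  = 0    [numerator 0, gcd > 1]

0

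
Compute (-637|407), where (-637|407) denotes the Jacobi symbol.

(-637|407)
  = (177|407)    [-637 ≡ 177 mod 407]
  = (407|177)    [QR: 177 ≡ 1 mod 4, sign kept]
  = (53|177)    [407 ≡ 53 mod 177]
  = (177|53)    [QR: 53 ≡ 1 mod 4, sign kept]
  = (18|53)    [177 ≡ 18 mod 53]
  = -(9|53)    [53 ≡ 5 mod 8 ⇒ (2|53) = -1]
  = -(53|9)    [QR: 9 ≡ 1 mod 4, sign kept]
  = -(8|9)    [53 ≡ 8 mod 9]
  = -(1|9)    [9 ≡ 1 mod 8 ⇒ (2|9)^3 = +1]
  = -1    [(1|9) = 1]

-1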